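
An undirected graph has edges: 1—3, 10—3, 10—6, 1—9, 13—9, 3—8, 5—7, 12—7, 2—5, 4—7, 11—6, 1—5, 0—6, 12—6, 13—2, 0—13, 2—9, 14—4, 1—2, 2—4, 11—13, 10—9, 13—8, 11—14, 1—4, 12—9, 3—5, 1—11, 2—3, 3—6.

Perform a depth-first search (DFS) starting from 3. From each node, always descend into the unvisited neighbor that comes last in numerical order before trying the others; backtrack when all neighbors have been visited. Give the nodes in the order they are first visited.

3, 10, 9, 13, 11, 14, 4, 7, 12, 6, 0, 5, 2, 1, 8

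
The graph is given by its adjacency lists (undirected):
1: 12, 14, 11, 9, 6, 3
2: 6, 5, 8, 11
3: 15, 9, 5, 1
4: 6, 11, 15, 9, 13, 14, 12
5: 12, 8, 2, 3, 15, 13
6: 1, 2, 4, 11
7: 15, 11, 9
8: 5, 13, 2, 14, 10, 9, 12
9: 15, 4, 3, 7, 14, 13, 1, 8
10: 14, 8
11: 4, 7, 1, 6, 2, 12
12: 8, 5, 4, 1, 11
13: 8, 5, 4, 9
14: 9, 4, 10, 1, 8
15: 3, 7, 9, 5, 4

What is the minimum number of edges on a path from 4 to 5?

2

Level 0: 4
Level 1: 6, 9, 11, 12, 13, 14, 15
Level 2: 1, 2, 3, 5, 7, 8, 10
5 first appears at level 2.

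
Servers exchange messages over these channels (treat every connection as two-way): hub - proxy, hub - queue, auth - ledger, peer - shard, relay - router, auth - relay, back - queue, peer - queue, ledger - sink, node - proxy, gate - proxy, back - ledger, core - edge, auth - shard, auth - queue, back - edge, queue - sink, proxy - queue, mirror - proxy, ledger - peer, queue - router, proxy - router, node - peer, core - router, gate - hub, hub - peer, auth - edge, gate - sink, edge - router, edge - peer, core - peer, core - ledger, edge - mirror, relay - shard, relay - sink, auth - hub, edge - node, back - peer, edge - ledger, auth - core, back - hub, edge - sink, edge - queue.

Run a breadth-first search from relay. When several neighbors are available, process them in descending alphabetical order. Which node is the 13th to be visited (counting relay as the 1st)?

Visit relay; enqueue sink, shard, router, auth → queue [sink, shard, router, auth]
Visit sink; enqueue queue, ledger, gate, edge → queue [shard, router, auth, queue, ledger, gate, edge]
Visit shard; enqueue peer → queue [router, auth, queue, ledger, gate, edge, peer]
Visit router; enqueue proxy, core → queue [auth, queue, ledger, gate, edge, peer, proxy, core]
Visit auth; enqueue hub → queue [queue, ledger, gate, edge, peer, proxy, core, hub]
Visit queue; enqueue back → queue [ledger, gate, edge, peer, proxy, core, hub, back]
Visit ledger → queue [gate, edge, peer, proxy, core, hub, back]
Visit gate → queue [edge, peer, proxy, core, hub, back]
Visit edge; enqueue node, mirror → queue [peer, proxy, core, hub, back, node, mirror]
Visit peer → queue [proxy, core, hub, back, node, mirror]
Visit proxy → queue [core, hub, back, node, mirror]
Visit core → queue [hub, back, node, mirror]
Visit hub → queue [back, node, mirror]
Visit back → queue [node, mirror]
Visit node → queue [mirror]
Visit mirror → queue []

Visit order: relay, sink, shard, router, auth, queue, ledger, gate, edge, peer, proxy, core, hub, back, node, mirror

hub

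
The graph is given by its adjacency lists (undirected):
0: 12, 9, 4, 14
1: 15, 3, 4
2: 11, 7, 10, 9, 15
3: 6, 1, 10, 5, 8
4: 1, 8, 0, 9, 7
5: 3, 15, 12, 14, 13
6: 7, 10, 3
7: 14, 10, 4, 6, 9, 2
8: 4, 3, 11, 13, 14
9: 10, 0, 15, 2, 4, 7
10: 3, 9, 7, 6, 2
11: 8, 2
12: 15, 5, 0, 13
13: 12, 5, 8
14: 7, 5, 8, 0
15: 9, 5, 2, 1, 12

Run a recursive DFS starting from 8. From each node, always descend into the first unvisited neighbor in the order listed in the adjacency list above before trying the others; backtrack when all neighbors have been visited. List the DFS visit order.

8, 4, 1, 15, 9, 10, 3, 6, 7, 14, 5, 12, 0, 13, 2, 11

Visit 8
8 → 4
4 → 1
1 → 15
15 → 9
9 → 10
10 → 3
3 → 6
6 → 7
7 → 14
14 → 5
5 → 12
12 → 0
12 → 13
7 → 2
2 → 11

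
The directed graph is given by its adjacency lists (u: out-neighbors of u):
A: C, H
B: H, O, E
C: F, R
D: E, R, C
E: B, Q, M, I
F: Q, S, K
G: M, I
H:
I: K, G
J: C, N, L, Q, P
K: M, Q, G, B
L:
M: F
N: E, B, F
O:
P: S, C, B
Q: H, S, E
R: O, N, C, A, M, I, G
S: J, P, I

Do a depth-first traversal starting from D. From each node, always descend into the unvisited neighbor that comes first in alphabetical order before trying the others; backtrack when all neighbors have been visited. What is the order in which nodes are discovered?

Visit D
D → C
C → F
F → K
K → B
B → E
E → I
I → G
G → M
E → Q
Q → H
Q → S
S → J
J → L
J → N
J → P
B → O
C → R
R → A

D, C, F, K, B, E, I, G, M, Q, H, S, J, L, N, P, O, R, A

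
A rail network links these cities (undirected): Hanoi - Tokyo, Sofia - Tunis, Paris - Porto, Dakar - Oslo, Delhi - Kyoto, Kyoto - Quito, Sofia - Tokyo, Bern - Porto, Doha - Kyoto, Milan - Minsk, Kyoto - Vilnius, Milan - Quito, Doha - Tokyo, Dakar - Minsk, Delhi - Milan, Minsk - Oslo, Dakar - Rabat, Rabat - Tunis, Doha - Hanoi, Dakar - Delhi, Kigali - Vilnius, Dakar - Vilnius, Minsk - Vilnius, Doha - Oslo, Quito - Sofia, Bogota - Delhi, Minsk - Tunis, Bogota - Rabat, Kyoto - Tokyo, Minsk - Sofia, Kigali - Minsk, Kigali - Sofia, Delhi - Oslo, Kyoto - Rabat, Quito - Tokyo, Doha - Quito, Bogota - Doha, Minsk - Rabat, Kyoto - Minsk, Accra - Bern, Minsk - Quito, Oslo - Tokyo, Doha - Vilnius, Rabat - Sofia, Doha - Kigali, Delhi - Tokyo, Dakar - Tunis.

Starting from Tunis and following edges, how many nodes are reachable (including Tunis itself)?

16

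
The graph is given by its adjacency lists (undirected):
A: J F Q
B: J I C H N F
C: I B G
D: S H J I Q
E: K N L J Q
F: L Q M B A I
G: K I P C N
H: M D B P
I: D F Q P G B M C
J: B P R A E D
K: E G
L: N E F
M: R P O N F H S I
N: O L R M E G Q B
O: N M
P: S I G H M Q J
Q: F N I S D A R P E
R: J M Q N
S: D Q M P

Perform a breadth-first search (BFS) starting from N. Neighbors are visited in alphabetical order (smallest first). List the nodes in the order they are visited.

N, B, E, G, L, M, O, Q, R, C, F, H, I, J, K, P, S, A, D

Visit N; enqueue B, E, G, L, M, O, Q, R → queue [B, E, G, L, M, O, Q, R]
Visit B; enqueue C, F, H, I, J → queue [E, G, L, M, O, Q, R, C, F, H, I, J]
Visit E; enqueue K → queue [G, L, M, O, Q, R, C, F, H, I, J, K]
Visit G; enqueue P → queue [L, M, O, Q, R, C, F, H, I, J, K, P]
Visit L → queue [M, O, Q, R, C, F, H, I, J, K, P]
Visit M; enqueue S → queue [O, Q, R, C, F, H, I, J, K, P, S]
Visit O → queue [Q, R, C, F, H, I, J, K, P, S]
Visit Q; enqueue A, D → queue [R, C, F, H, I, J, K, P, S, A, D]
Visit R → queue [C, F, H, I, J, K, P, S, A, D]
Visit C → queue [F, H, I, J, K, P, S, A, D]
Visit F → queue [H, I, J, K, P, S, A, D]
Visit H → queue [I, J, K, P, S, A, D]
Visit I → queue [J, K, P, S, A, D]
Visit J → queue [K, P, S, A, D]
Visit K → queue [P, S, A, D]
Visit P → queue [S, A, D]
Visit S → queue [A, D]
Visit A → queue [D]
Visit D → queue []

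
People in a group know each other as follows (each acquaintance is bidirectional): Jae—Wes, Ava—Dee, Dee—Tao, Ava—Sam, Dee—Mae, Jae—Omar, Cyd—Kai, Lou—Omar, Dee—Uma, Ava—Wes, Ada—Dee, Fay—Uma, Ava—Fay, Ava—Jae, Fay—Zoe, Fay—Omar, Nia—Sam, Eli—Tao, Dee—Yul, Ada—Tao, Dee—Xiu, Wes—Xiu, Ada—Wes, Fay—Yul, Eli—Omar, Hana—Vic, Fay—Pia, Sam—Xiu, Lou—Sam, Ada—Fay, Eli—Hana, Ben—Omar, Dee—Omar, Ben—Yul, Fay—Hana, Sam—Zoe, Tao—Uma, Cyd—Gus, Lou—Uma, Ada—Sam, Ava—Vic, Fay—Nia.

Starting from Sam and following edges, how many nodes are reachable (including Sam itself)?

21

BFS from Sam visits: Sam, Ada, Ava, Lou, Nia, Xiu, Zoe, Dee, Fay, Tao, Wes, Jae, Vic, Omar, Uma, Mae, Yul, Hana, Pia, Eli, Ben
Reachable nodes: 21 of 24 total.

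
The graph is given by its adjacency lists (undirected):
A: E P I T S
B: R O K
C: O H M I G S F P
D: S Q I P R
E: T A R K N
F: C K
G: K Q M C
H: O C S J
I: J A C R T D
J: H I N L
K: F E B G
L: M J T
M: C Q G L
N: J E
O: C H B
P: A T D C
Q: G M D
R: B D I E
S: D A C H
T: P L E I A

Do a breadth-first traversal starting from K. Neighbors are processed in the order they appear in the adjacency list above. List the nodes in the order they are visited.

Visit K; enqueue F, E, B, G → queue [F, E, B, G]
Visit F; enqueue C → queue [E, B, G, C]
Visit E; enqueue T, A, R, N → queue [B, G, C, T, A, R, N]
Visit B; enqueue O → queue [G, C, T, A, R, N, O]
Visit G; enqueue Q, M → queue [C, T, A, R, N, O, Q, M]
Visit C; enqueue H, I, S, P → queue [T, A, R, N, O, Q, M, H, I, S, P]
Visit T; enqueue L → queue [A, R, N, O, Q, M, H, I, S, P, L]
Visit A → queue [R, N, O, Q, M, H, I, S, P, L]
Visit R; enqueue D → queue [N, O, Q, M, H, I, S, P, L, D]
Visit N; enqueue J → queue [O, Q, M, H, I, S, P, L, D, J]
Visit O → queue [Q, M, H, I, S, P, L, D, J]
Visit Q → queue [M, H, I, S, P, L, D, J]
Visit M → queue [H, I, S, P, L, D, J]
Visit H → queue [I, S, P, L, D, J]
Visit I → queue [S, P, L, D, J]
Visit S → queue [P, L, D, J]
Visit P → queue [L, D, J]
Visit L → queue [D, J]
Visit D → queue [J]
Visit J → queue []

K -> F -> E -> B -> G -> C -> T -> A -> R -> N -> O -> Q -> M -> H -> I -> S -> P -> L -> D -> J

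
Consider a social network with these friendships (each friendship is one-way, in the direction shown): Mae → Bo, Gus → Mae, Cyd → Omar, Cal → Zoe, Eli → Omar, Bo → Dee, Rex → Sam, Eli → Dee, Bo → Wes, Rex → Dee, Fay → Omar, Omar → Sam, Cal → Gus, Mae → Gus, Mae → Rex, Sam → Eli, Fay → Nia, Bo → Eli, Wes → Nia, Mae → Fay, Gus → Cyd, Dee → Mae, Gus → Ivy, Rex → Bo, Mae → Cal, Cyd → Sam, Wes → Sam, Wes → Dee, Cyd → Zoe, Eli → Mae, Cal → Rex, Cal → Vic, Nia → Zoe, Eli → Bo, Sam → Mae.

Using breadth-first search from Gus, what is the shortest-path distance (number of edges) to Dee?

3

Level 0: Gus
Level 1: Cyd, Ivy, Mae
Level 2: Bo, Cal, Fay, Omar, Rex, Sam, Zoe
Level 3: Dee, Eli, Nia, Vic, Wes
Dee first appears at level 3.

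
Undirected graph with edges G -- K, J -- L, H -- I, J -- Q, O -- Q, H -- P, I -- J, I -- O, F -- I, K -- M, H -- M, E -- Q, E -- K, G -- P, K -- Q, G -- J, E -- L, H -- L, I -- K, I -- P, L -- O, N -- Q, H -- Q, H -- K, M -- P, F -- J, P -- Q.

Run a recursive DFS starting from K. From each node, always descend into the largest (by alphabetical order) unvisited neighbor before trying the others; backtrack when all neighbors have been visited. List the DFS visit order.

K Q P M H L O I J G F E N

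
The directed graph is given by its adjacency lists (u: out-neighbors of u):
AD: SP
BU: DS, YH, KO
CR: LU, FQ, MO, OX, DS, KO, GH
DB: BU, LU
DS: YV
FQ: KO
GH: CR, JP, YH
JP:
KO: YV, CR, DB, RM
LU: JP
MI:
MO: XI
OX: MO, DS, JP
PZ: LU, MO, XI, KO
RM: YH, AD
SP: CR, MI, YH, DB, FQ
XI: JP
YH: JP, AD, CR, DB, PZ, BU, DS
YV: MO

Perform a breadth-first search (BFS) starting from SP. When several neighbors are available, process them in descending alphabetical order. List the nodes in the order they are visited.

SP -> YH -> MI -> FQ -> DB -> CR -> PZ -> JP -> DS -> BU -> AD -> KO -> LU -> OX -> MO -> GH -> XI -> YV -> RM

Visit SP; enqueue YH, MI, FQ, DB, CR → queue [YH, MI, FQ, DB, CR]
Visit YH; enqueue PZ, JP, DS, BU, AD → queue [MI, FQ, DB, CR, PZ, JP, DS, BU, AD]
Visit MI → queue [FQ, DB, CR, PZ, JP, DS, BU, AD]
Visit FQ; enqueue KO → queue [DB, CR, PZ, JP, DS, BU, AD, KO]
Visit DB; enqueue LU → queue [CR, PZ, JP, DS, BU, AD, KO, LU]
Visit CR; enqueue OX, MO, GH → queue [PZ, JP, DS, BU, AD, KO, LU, OX, MO, GH]
Visit PZ; enqueue XI → queue [JP, DS, BU, AD, KO, LU, OX, MO, GH, XI]
Visit JP → queue [DS, BU, AD, KO, LU, OX, MO, GH, XI]
Visit DS; enqueue YV → queue [BU, AD, KO, LU, OX, MO, GH, XI, YV]
Visit BU → queue [AD, KO, LU, OX, MO, GH, XI, YV]
Visit AD → queue [KO, LU, OX, MO, GH, XI, YV]
Visit KO; enqueue RM → queue [LU, OX, MO, GH, XI, YV, RM]
Visit LU → queue [OX, MO, GH, XI, YV, RM]
Visit OX → queue [MO, GH, XI, YV, RM]
Visit MO → queue [GH, XI, YV, RM]
Visit GH → queue [XI, YV, RM]
Visit XI → queue [YV, RM]
Visit YV → queue [RM]
Visit RM → queue []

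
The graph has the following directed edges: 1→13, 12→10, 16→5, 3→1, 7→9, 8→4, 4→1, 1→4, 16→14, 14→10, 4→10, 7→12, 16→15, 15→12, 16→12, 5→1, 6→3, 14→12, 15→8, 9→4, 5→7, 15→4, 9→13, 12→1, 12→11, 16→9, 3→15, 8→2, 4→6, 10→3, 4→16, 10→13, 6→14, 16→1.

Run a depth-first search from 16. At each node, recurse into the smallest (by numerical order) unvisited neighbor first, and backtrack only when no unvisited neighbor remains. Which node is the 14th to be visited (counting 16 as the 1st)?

Visit 16
16 → 1
1 → 4
4 → 6
6 → 3
3 → 15
15 → 8
8 → 2
15 → 12
12 → 10
10 → 13
12 → 11
6 → 14
16 → 5
5 → 7
7 → 9

Visit order: 16, 1, 4, 6, 3, 15, 8, 2, 12, 10, 13, 11, 14, 5, 7, 9

5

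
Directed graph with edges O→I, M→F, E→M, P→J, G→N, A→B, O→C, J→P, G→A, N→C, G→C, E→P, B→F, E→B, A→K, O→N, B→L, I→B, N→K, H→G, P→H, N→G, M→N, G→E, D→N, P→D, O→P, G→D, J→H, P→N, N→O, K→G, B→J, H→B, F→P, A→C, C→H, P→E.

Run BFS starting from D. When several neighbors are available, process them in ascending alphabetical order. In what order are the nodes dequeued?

Visit D; enqueue N → queue [N]
Visit N; enqueue C, G, K, O → queue [C, G, K, O]
Visit C; enqueue H → queue [G, K, O, H]
Visit G; enqueue A, E → queue [K, O, H, A, E]
Visit K → queue [O, H, A, E]
Visit O; enqueue I, P → queue [H, A, E, I, P]
Visit H; enqueue B → queue [A, E, I, P, B]
Visit A → queue [E, I, P, B]
Visit E; enqueue M → queue [I, P, B, M]
Visit I → queue [P, B, M]
Visit P; enqueue J → queue [B, M, J]
Visit B; enqueue F, L → queue [M, J, F, L]
Visit M → queue [J, F, L]
Visit J → queue [F, L]
Visit F → queue [L]
Visit L → queue []

D, N, C, G, K, O, H, A, E, I, P, B, M, J, F, L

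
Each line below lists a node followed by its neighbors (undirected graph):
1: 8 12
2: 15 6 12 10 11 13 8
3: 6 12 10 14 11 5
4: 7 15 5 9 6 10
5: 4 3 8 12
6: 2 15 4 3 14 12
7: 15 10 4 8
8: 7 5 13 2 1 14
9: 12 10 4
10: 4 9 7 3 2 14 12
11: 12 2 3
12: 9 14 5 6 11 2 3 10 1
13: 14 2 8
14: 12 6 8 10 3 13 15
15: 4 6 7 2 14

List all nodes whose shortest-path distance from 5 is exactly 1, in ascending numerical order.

3, 4, 8, 12

Level 0: 5
Level 1: 3, 4, 8, 12
Level 2: 1, 2, 6, 7, 9, 10, 11, 13, 14, 15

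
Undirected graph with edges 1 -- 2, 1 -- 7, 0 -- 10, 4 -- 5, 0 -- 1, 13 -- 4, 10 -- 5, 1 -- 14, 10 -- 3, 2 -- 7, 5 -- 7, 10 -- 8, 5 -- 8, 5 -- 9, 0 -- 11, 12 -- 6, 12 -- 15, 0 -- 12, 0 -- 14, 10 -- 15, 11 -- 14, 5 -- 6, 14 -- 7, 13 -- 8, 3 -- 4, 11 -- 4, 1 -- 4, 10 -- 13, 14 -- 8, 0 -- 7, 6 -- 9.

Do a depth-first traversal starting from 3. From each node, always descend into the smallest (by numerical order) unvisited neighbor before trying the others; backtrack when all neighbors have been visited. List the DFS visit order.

3, 4, 1, 0, 7, 2, 5, 6, 9, 12, 15, 10, 8, 13, 14, 11

Visit 3
3 → 4
4 → 1
1 → 0
0 → 7
7 → 2
7 → 5
5 → 6
6 → 9
6 → 12
12 → 15
15 → 10
10 → 8
8 → 13
8 → 14
14 → 11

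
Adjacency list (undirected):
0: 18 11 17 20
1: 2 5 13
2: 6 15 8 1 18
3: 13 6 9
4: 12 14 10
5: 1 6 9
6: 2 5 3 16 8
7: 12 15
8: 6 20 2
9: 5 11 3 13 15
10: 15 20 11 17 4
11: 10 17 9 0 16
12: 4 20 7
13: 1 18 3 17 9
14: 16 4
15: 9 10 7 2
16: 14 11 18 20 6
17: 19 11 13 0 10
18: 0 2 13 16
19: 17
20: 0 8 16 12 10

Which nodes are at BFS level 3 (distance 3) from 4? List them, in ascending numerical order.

0, 2, 6, 8, 9, 13, 18, 19

Level 0: 4
Level 1: 10, 12, 14
Level 2: 7, 11, 15, 16, 17, 20
Level 3: 0, 2, 6, 8, 9, 13, 18, 19
Level 4: 1, 3, 5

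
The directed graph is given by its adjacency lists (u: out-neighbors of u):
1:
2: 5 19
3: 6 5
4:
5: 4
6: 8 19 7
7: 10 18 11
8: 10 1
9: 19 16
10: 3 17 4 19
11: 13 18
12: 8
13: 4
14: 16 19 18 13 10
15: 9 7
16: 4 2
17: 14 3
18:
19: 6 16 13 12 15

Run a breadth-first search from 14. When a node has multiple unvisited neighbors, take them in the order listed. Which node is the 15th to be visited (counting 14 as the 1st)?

8

Visit 14; enqueue 16, 19, 18, 13, 10 → queue [16, 19, 18, 13, 10]
Visit 16; enqueue 4, 2 → queue [19, 18, 13, 10, 4, 2]
Visit 19; enqueue 6, 12, 15 → queue [18, 13, 10, 4, 2, 6, 12, 15]
Visit 18 → queue [13, 10, 4, 2, 6, 12, 15]
Visit 13 → queue [10, 4, 2, 6, 12, 15]
Visit 10; enqueue 3, 17 → queue [4, 2, 6, 12, 15, 3, 17]
Visit 4 → queue [2, 6, 12, 15, 3, 17]
Visit 2; enqueue 5 → queue [6, 12, 15, 3, 17, 5]
Visit 6; enqueue 8, 7 → queue [12, 15, 3, 17, 5, 8, 7]
Visit 12 → queue [15, 3, 17, 5, 8, 7]
Visit 15; enqueue 9 → queue [3, 17, 5, 8, 7, 9]
Visit 3 → queue [17, 5, 8, 7, 9]
Visit 17 → queue [5, 8, 7, 9]
Visit 5 → queue [8, 7, 9]
Visit 8; enqueue 1 → queue [7, 9, 1]
Visit 7; enqueue 11 → queue [9, 1, 11]
Visit 9 → queue [1, 11]
Visit 1 → queue [11]
Visit 11 → queue []

Visit order: 14, 16, 19, 18, 13, 10, 4, 2, 6, 12, 15, 3, 17, 5, 8, 7, 9, 1, 11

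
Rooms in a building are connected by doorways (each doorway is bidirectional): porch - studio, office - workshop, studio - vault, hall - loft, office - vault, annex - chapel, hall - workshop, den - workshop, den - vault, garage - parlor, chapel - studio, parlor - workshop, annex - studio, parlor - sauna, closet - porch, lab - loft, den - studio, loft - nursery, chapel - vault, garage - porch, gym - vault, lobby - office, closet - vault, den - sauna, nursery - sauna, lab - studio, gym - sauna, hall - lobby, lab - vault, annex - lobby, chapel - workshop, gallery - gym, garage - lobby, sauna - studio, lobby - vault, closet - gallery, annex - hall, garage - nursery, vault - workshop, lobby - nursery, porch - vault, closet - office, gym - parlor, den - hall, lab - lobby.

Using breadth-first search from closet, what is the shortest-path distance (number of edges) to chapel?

Level 0: closet
Level 1: gallery, office, porch, vault
Level 2: chapel, den, garage, gym, lab, lobby, studio, workshop
Level 3: annex, hall, loft, nursery, parlor, sauna
chapel first appears at level 2.

2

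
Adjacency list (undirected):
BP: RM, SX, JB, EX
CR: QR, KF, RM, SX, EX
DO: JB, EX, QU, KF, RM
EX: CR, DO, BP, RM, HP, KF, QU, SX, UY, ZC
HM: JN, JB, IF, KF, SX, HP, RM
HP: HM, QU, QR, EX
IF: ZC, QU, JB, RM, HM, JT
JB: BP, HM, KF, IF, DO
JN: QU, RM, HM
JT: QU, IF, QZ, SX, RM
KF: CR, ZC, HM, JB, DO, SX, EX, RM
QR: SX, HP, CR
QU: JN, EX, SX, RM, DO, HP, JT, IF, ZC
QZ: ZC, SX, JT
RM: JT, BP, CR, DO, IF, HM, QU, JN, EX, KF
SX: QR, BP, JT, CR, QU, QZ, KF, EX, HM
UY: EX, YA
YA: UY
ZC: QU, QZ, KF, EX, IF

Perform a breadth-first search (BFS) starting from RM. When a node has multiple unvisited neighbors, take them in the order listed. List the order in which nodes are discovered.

Visit RM; enqueue JT, BP, CR, DO, IF, HM, QU, JN, EX, KF → queue [JT, BP, CR, DO, IF, HM, QU, JN, EX, KF]
Visit JT; enqueue QZ, SX → queue [BP, CR, DO, IF, HM, QU, JN, EX, KF, QZ, SX]
Visit BP; enqueue JB → queue [CR, DO, IF, HM, QU, JN, EX, KF, QZ, SX, JB]
Visit CR; enqueue QR → queue [DO, IF, HM, QU, JN, EX, KF, QZ, SX, JB, QR]
Visit DO → queue [IF, HM, QU, JN, EX, KF, QZ, SX, JB, QR]
Visit IF; enqueue ZC → queue [HM, QU, JN, EX, KF, QZ, SX, JB, QR, ZC]
Visit HM; enqueue HP → queue [QU, JN, EX, KF, QZ, SX, JB, QR, ZC, HP]
Visit QU → queue [JN, EX, KF, QZ, SX, JB, QR, ZC, HP]
Visit JN → queue [EX, KF, QZ, SX, JB, QR, ZC, HP]
Visit EX; enqueue UY → queue [KF, QZ, SX, JB, QR, ZC, HP, UY]
Visit KF → queue [QZ, SX, JB, QR, ZC, HP, UY]
Visit QZ → queue [SX, JB, QR, ZC, HP, UY]
Visit SX → queue [JB, QR, ZC, HP, UY]
Visit JB → queue [QR, ZC, HP, UY]
Visit QR → queue [ZC, HP, UY]
Visit ZC → queue [HP, UY]
Visit HP → queue [UY]
Visit UY; enqueue YA → queue [YA]
Visit YA → queue []

RM → JT → BP → CR → DO → IF → HM → QU → JN → EX → KF → QZ → SX → JB → QR → ZC → HP → UY → YA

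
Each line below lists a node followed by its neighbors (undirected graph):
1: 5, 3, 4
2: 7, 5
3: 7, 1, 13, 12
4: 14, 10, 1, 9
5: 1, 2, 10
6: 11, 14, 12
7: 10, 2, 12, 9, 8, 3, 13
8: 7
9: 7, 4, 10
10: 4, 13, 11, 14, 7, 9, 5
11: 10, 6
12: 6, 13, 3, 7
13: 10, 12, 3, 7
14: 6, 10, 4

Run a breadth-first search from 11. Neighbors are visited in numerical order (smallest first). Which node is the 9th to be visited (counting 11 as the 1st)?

9

Visit 11; enqueue 6, 10 → queue [6, 10]
Visit 6; enqueue 12, 14 → queue [10, 12, 14]
Visit 10; enqueue 4, 5, 7, 9, 13 → queue [12, 14, 4, 5, 7, 9, 13]
Visit 12; enqueue 3 → queue [14, 4, 5, 7, 9, 13, 3]
Visit 14 → queue [4, 5, 7, 9, 13, 3]
Visit 4; enqueue 1 → queue [5, 7, 9, 13, 3, 1]
Visit 5; enqueue 2 → queue [7, 9, 13, 3, 1, 2]
Visit 7; enqueue 8 → queue [9, 13, 3, 1, 2, 8]
Visit 9 → queue [13, 3, 1, 2, 8]
Visit 13 → queue [3, 1, 2, 8]
Visit 3 → queue [1, 2, 8]
Visit 1 → queue [2, 8]
Visit 2 → queue [8]
Visit 8 → queue []

Visit order: 11, 6, 10, 12, 14, 4, 5, 7, 9, 13, 3, 1, 2, 8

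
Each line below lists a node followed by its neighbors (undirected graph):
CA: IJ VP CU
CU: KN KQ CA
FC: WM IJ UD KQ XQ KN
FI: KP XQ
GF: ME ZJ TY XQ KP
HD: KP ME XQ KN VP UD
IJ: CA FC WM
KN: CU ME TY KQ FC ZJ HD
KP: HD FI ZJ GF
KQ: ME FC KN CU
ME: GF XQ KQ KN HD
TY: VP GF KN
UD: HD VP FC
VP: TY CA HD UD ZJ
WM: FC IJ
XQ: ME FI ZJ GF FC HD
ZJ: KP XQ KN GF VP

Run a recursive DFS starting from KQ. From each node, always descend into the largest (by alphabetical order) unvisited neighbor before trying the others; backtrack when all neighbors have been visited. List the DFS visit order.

KQ ME XQ ZJ VP UD HD KP GF TY KN FC WM IJ CA CU FI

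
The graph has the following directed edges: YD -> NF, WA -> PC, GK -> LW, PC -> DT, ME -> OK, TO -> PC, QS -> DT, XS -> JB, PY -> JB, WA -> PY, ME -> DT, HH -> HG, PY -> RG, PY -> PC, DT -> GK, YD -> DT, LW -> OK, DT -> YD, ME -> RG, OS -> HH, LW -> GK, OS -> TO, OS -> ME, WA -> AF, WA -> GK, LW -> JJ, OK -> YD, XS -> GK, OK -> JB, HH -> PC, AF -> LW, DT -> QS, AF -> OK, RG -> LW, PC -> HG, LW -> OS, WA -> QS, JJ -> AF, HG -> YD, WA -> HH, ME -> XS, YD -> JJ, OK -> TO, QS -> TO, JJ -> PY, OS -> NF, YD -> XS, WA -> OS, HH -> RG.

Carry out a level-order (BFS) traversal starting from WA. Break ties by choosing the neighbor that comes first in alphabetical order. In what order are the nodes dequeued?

Visit WA; enqueue AF, GK, HH, OS, PC, PY, QS → queue [AF, GK, HH, OS, PC, PY, QS]
Visit AF; enqueue LW, OK → queue [GK, HH, OS, PC, PY, QS, LW, OK]
Visit GK → queue [HH, OS, PC, PY, QS, LW, OK]
Visit HH; enqueue HG, RG → queue [OS, PC, PY, QS, LW, OK, HG, RG]
Visit OS; enqueue ME, NF, TO → queue [PC, PY, QS, LW, OK, HG, RG, ME, NF, TO]
Visit PC; enqueue DT → queue [PY, QS, LW, OK, HG, RG, ME, NF, TO, DT]
Visit PY; enqueue JB → queue [QS, LW, OK, HG, RG, ME, NF, TO, DT, JB]
Visit QS → queue [LW, OK, HG, RG, ME, NF, TO, DT, JB]
Visit LW; enqueue JJ → queue [OK, HG, RG, ME, NF, TO, DT, JB, JJ]
Visit OK; enqueue YD → queue [HG, RG, ME, NF, TO, DT, JB, JJ, YD]
Visit HG → queue [RG, ME, NF, TO, DT, JB, JJ, YD]
Visit RG → queue [ME, NF, TO, DT, JB, JJ, YD]
Visit ME; enqueue XS → queue [NF, TO, DT, JB, JJ, YD, XS]
Visit NF → queue [TO, DT, JB, JJ, YD, XS]
Visit TO → queue [DT, JB, JJ, YD, XS]
Visit DT → queue [JB, JJ, YD, XS]
Visit JB → queue [JJ, YD, XS]
Visit JJ → queue [YD, XS]
Visit YD → queue [XS]
Visit XS → queue []

WA → AF → GK → HH → OS → PC → PY → QS → LW → OK → HG → RG → ME → NF → TO → DT → JB → JJ → YD → XS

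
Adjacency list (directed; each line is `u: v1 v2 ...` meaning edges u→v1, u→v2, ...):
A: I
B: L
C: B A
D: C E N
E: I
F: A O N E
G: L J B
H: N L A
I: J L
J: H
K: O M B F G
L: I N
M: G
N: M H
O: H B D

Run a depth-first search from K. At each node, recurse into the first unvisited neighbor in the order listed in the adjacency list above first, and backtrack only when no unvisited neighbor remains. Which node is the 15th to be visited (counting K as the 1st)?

F

Visit K
K → O
O → H
H → N
N → M
M → G
G → L
L → I
I → J
G → B
H → A
O → D
D → C
D → E
K → F

Visit order: K, O, H, N, M, G, L, I, J, B, A, D, C, E, F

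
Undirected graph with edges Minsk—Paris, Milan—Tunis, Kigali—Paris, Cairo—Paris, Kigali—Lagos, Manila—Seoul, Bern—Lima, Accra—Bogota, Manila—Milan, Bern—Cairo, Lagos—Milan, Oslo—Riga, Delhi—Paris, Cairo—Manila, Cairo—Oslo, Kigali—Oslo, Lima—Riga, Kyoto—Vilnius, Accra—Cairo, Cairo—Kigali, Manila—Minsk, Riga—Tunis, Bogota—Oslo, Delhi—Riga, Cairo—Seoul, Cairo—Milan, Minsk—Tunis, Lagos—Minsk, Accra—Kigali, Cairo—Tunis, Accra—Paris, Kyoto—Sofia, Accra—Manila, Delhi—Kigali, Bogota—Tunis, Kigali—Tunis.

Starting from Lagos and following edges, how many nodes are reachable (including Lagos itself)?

BFS from Lagos visits: Lagos, Kigali, Milan, Minsk, Accra, Cairo, Delhi, Oslo, Paris, Tunis, Manila, Bogota, Bern, Seoul, Riga, Lima
Reachable nodes: 16 of 19 total.

16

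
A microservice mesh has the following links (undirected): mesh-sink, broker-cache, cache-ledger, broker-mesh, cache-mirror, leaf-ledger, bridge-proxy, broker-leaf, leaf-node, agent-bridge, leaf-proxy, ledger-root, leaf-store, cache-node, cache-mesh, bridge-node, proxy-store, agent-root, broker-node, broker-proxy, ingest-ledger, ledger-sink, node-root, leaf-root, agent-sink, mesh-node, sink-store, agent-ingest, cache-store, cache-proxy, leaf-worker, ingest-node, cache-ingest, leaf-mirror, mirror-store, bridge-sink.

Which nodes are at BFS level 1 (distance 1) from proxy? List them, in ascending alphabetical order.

bridge, broker, cache, leaf, store

Level 0: proxy
Level 1: bridge, broker, cache, leaf, store
Level 2: agent, ingest, ledger, mesh, mirror, node, root, sink, worker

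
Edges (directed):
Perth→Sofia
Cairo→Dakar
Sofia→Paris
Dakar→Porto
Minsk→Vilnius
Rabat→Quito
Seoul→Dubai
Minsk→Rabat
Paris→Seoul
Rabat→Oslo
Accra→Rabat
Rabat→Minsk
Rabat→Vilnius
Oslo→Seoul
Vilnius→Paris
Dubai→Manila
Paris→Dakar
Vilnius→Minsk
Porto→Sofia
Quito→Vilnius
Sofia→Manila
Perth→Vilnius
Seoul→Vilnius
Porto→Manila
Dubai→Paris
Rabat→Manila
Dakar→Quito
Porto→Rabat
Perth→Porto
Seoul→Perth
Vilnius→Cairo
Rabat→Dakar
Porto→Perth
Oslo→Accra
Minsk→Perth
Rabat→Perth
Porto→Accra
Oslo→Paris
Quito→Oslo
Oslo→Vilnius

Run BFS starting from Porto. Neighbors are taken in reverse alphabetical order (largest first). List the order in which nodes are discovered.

Porto, Sofia, Rabat, Perth, Manila, Accra, Paris, Vilnius, Quito, Oslo, Minsk, Dakar, Seoul, Cairo, Dubai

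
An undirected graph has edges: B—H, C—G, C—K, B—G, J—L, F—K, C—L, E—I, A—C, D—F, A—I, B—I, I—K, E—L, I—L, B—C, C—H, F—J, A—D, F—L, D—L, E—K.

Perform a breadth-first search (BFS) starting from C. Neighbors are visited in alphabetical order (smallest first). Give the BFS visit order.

Visit C; enqueue A, B, G, H, K, L → queue [A, B, G, H, K, L]
Visit A; enqueue D, I → queue [B, G, H, K, L, D, I]
Visit B → queue [G, H, K, L, D, I]
Visit G → queue [H, K, L, D, I]
Visit H → queue [K, L, D, I]
Visit K; enqueue E, F → queue [L, D, I, E, F]
Visit L; enqueue J → queue [D, I, E, F, J]
Visit D → queue [I, E, F, J]
Visit I → queue [E, F, J]
Visit E → queue [F, J]
Visit F → queue [J]
Visit J → queue []

C A B G H K L D I E F J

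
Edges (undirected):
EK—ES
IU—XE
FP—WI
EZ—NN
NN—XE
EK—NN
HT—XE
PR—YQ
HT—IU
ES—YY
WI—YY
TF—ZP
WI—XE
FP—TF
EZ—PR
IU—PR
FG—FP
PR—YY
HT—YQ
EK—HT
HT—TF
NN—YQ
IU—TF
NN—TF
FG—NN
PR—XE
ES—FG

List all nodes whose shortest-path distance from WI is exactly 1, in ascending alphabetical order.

FP, XE, YY

Level 0: WI
Level 1: FP, XE, YY
Level 2: ES, FG, HT, IU, NN, PR, TF
Level 3: EK, EZ, YQ, ZP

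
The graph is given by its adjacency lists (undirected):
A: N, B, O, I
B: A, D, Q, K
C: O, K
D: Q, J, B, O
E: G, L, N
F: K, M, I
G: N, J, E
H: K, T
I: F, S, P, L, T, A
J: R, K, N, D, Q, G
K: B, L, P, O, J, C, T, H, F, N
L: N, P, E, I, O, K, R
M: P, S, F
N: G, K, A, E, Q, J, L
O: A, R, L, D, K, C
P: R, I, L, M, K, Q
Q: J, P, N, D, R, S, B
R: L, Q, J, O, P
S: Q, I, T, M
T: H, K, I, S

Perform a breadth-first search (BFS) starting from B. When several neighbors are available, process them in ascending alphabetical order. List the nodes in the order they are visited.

Visit B; enqueue A, D, K, Q → queue [A, D, K, Q]
Visit A; enqueue I, N, O → queue [D, K, Q, I, N, O]
Visit D; enqueue J → queue [K, Q, I, N, O, J]
Visit K; enqueue C, F, H, L, P, T → queue [Q, I, N, O, J, C, F, H, L, P, T]
Visit Q; enqueue R, S → queue [I, N, O, J, C, F, H, L, P, T, R, S]
Visit I → queue [N, O, J, C, F, H, L, P, T, R, S]
Visit N; enqueue E, G → queue [O, J, C, F, H, L, P, T, R, S, E, G]
Visit O → queue [J, C, F, H, L, P, T, R, S, E, G]
Visit J → queue [C, F, H, L, P, T, R, S, E, G]
Visit C → queue [F, H, L, P, T, R, S, E, G]
Visit F; enqueue M → queue [H, L, P, T, R, S, E, G, M]
Visit H → queue [L, P, T, R, S, E, G, M]
Visit L → queue [P, T, R, S, E, G, M]
Visit P → queue [T, R, S, E, G, M]
Visit T → queue [R, S, E, G, M]
Visit R → queue [S, E, G, M]
Visit S → queue [E, G, M]
Visit E → queue [G, M]
Visit G → queue [M]
Visit M → queue []

B → A → D → K → Q → I → N → O → J → C → F → H → L → P → T → R → S → E → G → M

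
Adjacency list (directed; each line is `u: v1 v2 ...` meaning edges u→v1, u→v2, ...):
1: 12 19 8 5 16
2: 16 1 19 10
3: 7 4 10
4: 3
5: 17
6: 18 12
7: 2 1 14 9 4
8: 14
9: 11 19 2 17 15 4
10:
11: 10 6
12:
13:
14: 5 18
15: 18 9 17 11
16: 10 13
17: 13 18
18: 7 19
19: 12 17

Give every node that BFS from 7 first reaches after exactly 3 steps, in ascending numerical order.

Level 0: 7
Level 1: 1, 2, 4, 9, 14
Level 2: 3, 5, 8, 10, 11, 12, 15, 16, 17, 18, 19
Level 3: 6, 13

6, 13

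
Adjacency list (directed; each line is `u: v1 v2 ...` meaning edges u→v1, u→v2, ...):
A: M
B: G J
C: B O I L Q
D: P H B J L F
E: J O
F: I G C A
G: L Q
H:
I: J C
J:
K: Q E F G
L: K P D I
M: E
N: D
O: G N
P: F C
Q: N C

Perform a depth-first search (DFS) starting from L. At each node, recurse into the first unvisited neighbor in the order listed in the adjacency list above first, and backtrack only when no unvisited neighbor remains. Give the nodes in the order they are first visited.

Visit L
L → K
K → Q
Q → N
N → D
D → P
P → F
F → I
I → J
I → C
C → B
B → G
C → O
F → A
A → M
M → E
D → H

L, K, Q, N, D, P, F, I, J, C, B, G, O, A, M, E, H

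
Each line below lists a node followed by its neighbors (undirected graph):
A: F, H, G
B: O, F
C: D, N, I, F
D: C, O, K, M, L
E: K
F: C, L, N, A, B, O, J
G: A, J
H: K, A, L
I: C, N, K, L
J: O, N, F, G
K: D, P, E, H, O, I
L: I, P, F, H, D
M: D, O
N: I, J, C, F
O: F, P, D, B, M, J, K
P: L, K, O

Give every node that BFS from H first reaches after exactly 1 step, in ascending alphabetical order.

A, K, L

Level 0: H
Level 1: A, K, L
Level 2: D, E, F, G, I, O, P
Level 3: B, C, J, M, N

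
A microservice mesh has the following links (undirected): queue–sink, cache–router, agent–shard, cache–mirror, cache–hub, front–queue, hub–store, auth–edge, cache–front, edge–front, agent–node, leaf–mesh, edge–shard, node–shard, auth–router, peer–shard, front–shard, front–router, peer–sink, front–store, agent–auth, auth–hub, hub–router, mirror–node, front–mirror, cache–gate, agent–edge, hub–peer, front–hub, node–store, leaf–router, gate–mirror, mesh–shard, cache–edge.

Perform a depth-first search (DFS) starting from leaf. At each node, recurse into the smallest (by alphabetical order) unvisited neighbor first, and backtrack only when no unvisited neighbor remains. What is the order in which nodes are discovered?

leaf -> mesh -> shard -> agent -> auth -> edge -> cache -> front -> hub -> peer -> sink -> queue -> router -> store -> node -> mirror -> gate

Visit leaf
leaf → mesh
mesh → shard
shard → agent
agent → auth
auth → edge
edge → cache
cache → front
front → hub
hub → peer
peer → sink
sink → queue
hub → router
hub → store
store → node
node → mirror
mirror → gate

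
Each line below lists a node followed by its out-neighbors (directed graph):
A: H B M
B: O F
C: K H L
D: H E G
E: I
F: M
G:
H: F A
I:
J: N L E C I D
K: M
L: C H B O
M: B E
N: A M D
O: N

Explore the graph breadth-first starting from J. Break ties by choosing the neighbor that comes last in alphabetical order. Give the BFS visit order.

J, N, L, I, E, D, C, M, A, O, H, B, G, K, F

Visit J; enqueue N, L, I, E, D, C → queue [N, L, I, E, D, C]
Visit N; enqueue M, A → queue [L, I, E, D, C, M, A]
Visit L; enqueue O, H, B → queue [I, E, D, C, M, A, O, H, B]
Visit I → queue [E, D, C, M, A, O, H, B]
Visit E → queue [D, C, M, A, O, H, B]
Visit D; enqueue G → queue [C, M, A, O, H, B, G]
Visit C; enqueue K → queue [M, A, O, H, B, G, K]
Visit M → queue [A, O, H, B, G, K]
Visit A → queue [O, H, B, G, K]
Visit O → queue [H, B, G, K]
Visit H; enqueue F → queue [B, G, K, F]
Visit B → queue [G, K, F]
Visit G → queue [K, F]
Visit K → queue [F]
Visit F → queue []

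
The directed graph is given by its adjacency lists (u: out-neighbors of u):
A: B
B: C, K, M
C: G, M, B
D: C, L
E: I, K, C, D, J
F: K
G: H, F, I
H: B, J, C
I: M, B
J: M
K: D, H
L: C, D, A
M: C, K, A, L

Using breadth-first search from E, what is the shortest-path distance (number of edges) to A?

Level 0: E
Level 1: C, D, I, J, K
Level 2: B, G, H, L, M
Level 3: A, F
A first appears at level 3.

3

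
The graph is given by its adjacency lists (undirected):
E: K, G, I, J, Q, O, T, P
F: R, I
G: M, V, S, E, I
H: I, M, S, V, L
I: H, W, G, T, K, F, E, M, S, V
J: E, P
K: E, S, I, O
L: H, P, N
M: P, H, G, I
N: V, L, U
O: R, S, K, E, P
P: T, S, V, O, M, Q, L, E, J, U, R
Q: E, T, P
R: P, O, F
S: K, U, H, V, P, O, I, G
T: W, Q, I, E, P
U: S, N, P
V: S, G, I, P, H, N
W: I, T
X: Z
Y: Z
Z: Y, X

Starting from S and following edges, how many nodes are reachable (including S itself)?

19

BFS from S visits: S, G, H, I, K, O, P, U, V, E, M, L, F, T, W, R, J, Q, N
Reachable nodes: 19 of 22 total.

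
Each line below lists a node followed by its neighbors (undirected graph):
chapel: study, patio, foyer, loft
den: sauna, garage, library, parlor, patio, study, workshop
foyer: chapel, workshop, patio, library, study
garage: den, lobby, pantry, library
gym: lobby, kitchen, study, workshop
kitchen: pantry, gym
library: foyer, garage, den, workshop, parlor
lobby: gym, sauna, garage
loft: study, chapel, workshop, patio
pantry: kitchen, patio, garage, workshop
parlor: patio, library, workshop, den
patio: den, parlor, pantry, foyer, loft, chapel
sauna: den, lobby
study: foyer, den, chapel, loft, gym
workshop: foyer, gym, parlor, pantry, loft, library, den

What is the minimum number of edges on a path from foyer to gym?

Level 0: foyer
Level 1: chapel, library, patio, study, workshop
Level 2: den, garage, gym, loft, pantry, parlor
Level 3: kitchen, lobby, sauna
gym first appears at level 2.

2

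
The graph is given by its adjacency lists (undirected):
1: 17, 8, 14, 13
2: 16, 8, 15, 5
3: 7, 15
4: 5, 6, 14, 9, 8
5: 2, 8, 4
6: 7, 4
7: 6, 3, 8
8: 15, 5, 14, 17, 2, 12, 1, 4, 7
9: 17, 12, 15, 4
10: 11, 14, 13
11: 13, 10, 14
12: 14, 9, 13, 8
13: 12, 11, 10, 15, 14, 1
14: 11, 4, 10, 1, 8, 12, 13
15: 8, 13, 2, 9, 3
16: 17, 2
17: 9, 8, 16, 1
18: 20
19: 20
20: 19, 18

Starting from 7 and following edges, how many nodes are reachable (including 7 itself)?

BFS from 7 visits: 7, 6, 3, 8, 4, 15, 5, 14, 17, 2, 12, 1, 9, 13, 11, 10, 16
Reachable nodes: 17 of 20 total.

17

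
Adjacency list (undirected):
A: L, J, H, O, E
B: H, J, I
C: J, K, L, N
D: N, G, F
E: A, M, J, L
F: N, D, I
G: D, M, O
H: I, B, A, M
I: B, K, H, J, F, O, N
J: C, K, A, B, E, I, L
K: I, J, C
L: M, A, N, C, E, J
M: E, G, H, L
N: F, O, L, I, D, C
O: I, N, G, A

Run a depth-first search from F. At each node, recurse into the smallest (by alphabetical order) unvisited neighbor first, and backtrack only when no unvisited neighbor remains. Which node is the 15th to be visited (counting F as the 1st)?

O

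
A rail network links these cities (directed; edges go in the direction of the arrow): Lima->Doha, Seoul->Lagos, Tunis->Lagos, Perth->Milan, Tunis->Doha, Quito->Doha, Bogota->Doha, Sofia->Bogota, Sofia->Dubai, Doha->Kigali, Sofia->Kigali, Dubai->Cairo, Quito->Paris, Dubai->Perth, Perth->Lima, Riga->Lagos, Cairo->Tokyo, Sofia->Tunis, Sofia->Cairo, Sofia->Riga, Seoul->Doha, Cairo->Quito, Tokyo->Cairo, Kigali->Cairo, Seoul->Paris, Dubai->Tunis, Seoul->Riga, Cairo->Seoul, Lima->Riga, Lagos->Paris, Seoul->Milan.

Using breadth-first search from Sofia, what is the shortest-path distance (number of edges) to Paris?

3

Level 0: Sofia
Level 1: Bogota, Cairo, Dubai, Kigali, Riga, Tunis
Level 2: Doha, Lagos, Perth, Quito, Seoul, Tokyo
Level 3: Lima, Milan, Paris
Paris first appears at level 3.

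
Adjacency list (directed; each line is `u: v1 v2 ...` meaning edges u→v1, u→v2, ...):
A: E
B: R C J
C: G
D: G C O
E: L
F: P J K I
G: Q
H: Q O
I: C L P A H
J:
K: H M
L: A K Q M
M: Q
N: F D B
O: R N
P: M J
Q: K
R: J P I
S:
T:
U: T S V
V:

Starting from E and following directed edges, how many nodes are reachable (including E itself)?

BFS from E visits: E, L, A, K, Q, M, H, O, R, N, J, P, I, F, D, B, C, G
Reachable nodes: 18 of 22 total.

18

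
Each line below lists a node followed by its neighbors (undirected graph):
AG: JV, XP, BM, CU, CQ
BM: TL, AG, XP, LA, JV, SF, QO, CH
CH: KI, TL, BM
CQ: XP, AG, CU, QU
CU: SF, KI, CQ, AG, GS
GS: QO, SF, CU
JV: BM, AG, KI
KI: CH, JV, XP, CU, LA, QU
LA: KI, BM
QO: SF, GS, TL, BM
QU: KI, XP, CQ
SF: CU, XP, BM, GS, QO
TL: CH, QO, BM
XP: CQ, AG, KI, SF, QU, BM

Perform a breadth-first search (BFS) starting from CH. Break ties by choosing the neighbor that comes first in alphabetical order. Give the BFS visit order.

Visit CH; enqueue BM, KI, TL → queue [BM, KI, TL]
Visit BM; enqueue AG, JV, LA, QO, SF, XP → queue [KI, TL, AG, JV, LA, QO, SF, XP]
Visit KI; enqueue CU, QU → queue [TL, AG, JV, LA, QO, SF, XP, CU, QU]
Visit TL → queue [AG, JV, LA, QO, SF, XP, CU, QU]
Visit AG; enqueue CQ → queue [JV, LA, QO, SF, XP, CU, QU, CQ]
Visit JV → queue [LA, QO, SF, XP, CU, QU, CQ]
Visit LA → queue [QO, SF, XP, CU, QU, CQ]
Visit QO; enqueue GS → queue [SF, XP, CU, QU, CQ, GS]
Visit SF → queue [XP, CU, QU, CQ, GS]
Visit XP → queue [CU, QU, CQ, GS]
Visit CU → queue [QU, CQ, GS]
Visit QU → queue [CQ, GS]
Visit CQ → queue [GS]
Visit GS → queue []

CH, BM, KI, TL, AG, JV, LA, QO, SF, XP, CU, QU, CQ, GS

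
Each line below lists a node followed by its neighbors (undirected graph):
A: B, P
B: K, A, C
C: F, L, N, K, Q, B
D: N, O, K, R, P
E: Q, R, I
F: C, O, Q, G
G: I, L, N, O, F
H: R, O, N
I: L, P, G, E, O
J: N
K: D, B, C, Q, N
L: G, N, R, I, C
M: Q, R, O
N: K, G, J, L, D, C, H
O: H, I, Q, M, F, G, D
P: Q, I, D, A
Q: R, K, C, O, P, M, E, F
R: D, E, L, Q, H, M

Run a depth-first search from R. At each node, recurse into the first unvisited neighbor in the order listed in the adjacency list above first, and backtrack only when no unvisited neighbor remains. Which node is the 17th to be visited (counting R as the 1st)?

M

Visit R
R → D
D → N
N → K
K → B
B → A
A → P
P → Q
Q → C
C → F
F → O
O → H
O → I
I → L
L → G
I → E
O → M
N → J

Visit order: R, D, N, K, B, A, P, Q, C, F, O, H, I, L, G, E, M, J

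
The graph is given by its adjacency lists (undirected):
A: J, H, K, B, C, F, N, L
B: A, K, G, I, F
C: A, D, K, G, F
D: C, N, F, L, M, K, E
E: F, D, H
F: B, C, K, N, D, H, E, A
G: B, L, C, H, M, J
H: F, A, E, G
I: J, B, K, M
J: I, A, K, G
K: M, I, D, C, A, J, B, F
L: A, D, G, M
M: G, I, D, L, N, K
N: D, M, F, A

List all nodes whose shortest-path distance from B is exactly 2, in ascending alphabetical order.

C, D, E, H, J, L, M, N

Level 0: B
Level 1: A, F, G, I, K
Level 2: C, D, E, H, J, L, M, N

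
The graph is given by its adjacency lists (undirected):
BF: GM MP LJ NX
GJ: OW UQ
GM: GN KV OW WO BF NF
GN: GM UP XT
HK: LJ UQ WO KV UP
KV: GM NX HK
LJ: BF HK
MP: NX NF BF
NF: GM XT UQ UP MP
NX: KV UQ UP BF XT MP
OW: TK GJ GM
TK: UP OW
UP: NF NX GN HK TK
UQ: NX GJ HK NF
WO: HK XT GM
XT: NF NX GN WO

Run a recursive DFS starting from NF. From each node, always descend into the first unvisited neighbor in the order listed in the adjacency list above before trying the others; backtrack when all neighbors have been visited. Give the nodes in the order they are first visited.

NF → GM → GN → UP → NX → KV → HK → LJ → BF → MP → UQ → GJ → OW → TK → WO → XT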